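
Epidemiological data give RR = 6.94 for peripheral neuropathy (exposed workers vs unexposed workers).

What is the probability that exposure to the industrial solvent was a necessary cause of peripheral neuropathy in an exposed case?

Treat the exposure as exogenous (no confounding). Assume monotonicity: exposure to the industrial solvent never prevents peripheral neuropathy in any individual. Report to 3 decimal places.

PN ≈ 0.856

Under exogeneity and monotonicity, PN = (RR − 1) / RR = 1 − 1/RR.
PN = (6.94 − 1) / 6.94 = 5.94 / 6.94 ≈ 0.8559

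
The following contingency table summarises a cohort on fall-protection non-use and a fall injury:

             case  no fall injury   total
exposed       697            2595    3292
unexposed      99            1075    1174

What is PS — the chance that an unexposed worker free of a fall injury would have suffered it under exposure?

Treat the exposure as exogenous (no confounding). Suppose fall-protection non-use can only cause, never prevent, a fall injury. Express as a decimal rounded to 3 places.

p₁ = P(outcome | exposed) = 697/3292 = 0.21173
p₀ = P(outcome | unexposed) = 99/1174 = 0.084327
Under exogeneity and monotonicity, PS = (p₁ − p₀) / (1 − p₀).
PS = (0.21173 − 0.084327) / (1 − 0.084327) = 0.1274 / 0.91567 ≈ 0.1391

PS ≈ 0.139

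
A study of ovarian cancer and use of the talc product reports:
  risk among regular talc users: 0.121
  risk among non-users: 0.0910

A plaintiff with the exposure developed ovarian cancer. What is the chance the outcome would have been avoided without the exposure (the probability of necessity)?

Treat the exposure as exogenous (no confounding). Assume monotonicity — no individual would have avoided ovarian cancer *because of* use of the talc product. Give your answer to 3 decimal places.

PN ≈ 0.248

Let p₁ = 0.121, p₀ = 0.091.
Under exogeneity and monotonicity, PN = (p₁ − p₀) / p₁.
PN = (0.121 − 0.091) / 0.121 = 0.03 / 0.121 ≈ 0.2479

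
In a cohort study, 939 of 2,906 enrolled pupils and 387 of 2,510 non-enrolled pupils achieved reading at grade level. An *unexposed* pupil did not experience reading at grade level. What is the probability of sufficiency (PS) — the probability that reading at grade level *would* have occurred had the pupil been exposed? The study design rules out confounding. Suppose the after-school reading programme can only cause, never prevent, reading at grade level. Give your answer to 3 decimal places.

p₁ = P(outcome | exposed) = 939/2906 = 0.32312
p₀ = P(outcome | unexposed) = 387/2510 = 0.15418
Under exogeneity and monotonicity, PS = (p₁ − p₀) / (1 − p₀).
PS = (0.32312 − 0.15418) / (1 − 0.15418) = 0.16894 / 0.84582 ≈ 0.1997

PS ≈ 0.200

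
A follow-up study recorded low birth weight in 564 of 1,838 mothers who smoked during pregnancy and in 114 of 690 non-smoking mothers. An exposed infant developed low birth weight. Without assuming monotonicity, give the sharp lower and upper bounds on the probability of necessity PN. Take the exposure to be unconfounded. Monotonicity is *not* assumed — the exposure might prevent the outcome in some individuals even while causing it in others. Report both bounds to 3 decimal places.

0.462 ≤ PN ≤ 1.000

p₁ = P(outcome | exposed) = 564/1838 = 0.30686
p₀ = P(outcome | unexposed) = 114/690 = 0.16522
Under exogeneity alone the bounds on PN are max{0,(p₁−p₀)/p₁} ≤ PN ≤ min{1,(1−p₀)/p₁}.
  lower = (p₁ − p₀)/p₁ = 0.14164 / 0.30686 ≈ 0.4616
  upper = min{1, (1 − p₀)/p₁} = 0.83478 / 0.30686 ≈ 2.7204 → capped at 1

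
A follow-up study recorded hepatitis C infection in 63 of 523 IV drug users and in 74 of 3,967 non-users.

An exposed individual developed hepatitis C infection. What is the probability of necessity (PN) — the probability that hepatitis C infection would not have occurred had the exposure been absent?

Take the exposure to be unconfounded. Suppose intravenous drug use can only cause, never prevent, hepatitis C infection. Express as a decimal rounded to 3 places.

PN ≈ 0.845

p₁ = P(outcome | exposed) = 63/523 = 0.12046
p₀ = P(outcome | unexposed) = 74/3967 = 0.018654
Under exogeneity and monotonicity, PN = (p₁ − p₀) / p₁.
PN = (0.12046 − 0.018654) / 0.12046 = 0.1018 / 0.12046 ≈ 0.8451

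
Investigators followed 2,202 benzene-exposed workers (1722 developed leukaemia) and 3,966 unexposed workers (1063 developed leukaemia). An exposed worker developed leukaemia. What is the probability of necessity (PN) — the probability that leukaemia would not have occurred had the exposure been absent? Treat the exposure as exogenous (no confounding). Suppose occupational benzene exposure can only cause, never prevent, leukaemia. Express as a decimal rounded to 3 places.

p₁ = P(outcome | exposed) = 1722/2202 = 0.78202
p₀ = P(outcome | unexposed) = 1063/3966 = 0.26803
Under exogeneity and monotonicity, PN = (p₁ − p₀) / p₁.
PN = (0.78202 − 0.26803) / 0.78202 = 0.51399 / 0.78202 ≈ 0.6573

PN ≈ 0.657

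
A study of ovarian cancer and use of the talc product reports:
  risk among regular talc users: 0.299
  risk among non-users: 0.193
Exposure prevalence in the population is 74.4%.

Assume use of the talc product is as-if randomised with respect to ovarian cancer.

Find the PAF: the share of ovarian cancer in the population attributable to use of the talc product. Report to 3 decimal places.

PAF ≈ 0.290

Let p₁ = 0.299, p₀ = 0.193.
Overall risk P(Y=1) = π·p₁ + (1−π)·p₀ = 0.744×0.299 + 0.256×0.193 = 0.27186.
Under exogeneity, PAF = [P(Y=1) − p₀] / P(Y=1).
PAF = (0.27186 − 0.193) / 0.27186 ≈ 0.2901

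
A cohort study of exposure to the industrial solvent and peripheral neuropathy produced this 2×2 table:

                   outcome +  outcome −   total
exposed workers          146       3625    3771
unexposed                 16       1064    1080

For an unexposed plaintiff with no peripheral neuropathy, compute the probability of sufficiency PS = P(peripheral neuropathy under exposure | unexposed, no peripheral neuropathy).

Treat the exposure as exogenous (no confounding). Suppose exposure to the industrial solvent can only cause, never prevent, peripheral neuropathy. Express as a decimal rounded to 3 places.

p₁ = P(outcome | exposed) = 146/3771 = 0.038717
p₀ = P(outcome | unexposed) = 16/1080 = 0.014815
Under exogeneity and monotonicity, PS = (p₁ − p₀)/(1 − p₀).
PS = (0.038717 − 0.014815) / 0.98519 ≈ 0.0243

PS ≈ 0.024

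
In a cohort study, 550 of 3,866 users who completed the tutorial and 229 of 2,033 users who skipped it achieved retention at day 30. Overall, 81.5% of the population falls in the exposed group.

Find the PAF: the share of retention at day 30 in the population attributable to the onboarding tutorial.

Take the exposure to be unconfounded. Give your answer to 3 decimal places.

PAF ≈ 0.177

p₁ = P(outcome | exposed) = 550/3866 = 0.14227
p₀ = P(outcome | unexposed) = 229/2033 = 0.11264
Overall risk P(Y=1) = π·p₁ + (1−π)·p₀ = 0.815×0.14227 + 0.185×0.11264 = 0.13679.
Under exogeneity, PAF = [P(Y=1) − p₀] / P(Y=1).
PAF = (0.13679 − 0.11264) / 0.13679 ≈ 0.1765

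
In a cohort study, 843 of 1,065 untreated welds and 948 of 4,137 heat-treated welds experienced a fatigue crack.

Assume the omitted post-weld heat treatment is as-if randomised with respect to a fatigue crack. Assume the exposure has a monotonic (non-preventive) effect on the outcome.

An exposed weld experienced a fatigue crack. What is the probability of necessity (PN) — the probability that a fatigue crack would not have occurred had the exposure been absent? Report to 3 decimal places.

p₁ = P(outcome | exposed) = 843/1065 = 0.79155
p₀ = P(outcome | unexposed) = 948/4137 = 0.22915
Under exogeneity and monotonicity, PN = (p₁ − p₀) / p₁.
PN = (0.79155 − 0.22915) / 0.79155 = 0.5624 / 0.79155 ≈ 0.7105

PN ≈ 0.711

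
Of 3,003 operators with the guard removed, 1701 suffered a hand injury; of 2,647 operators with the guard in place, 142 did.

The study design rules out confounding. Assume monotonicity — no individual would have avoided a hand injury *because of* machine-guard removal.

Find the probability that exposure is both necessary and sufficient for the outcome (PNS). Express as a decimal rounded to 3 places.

PNS ≈ 0.513

p₁ = P(outcome | exposed) = 1701/3003 = 0.56643
p₀ = P(outcome | unexposed) = 142/2647 = 0.053646
Under exogeneity and monotonicity, PNS = p₁ − p₀.
PNS = 0.56643 − 0.053646 = 0.51279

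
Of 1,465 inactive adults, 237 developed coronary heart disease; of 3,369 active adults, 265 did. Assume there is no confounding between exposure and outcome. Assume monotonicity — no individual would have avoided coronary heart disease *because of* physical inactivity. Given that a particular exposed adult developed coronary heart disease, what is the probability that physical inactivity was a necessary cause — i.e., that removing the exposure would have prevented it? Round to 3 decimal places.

p₁ = P(outcome | exposed) = 237/1465 = 0.16177
p₀ = P(outcome | unexposed) = 265/3369 = 0.078658
Under exogeneity and monotonicity, PN = (p₁ − p₀) / p₁.
PN = (0.16177 − 0.078658) / 0.16177 = 0.083116 / 0.16177 ≈ 0.5138

PN ≈ 0.514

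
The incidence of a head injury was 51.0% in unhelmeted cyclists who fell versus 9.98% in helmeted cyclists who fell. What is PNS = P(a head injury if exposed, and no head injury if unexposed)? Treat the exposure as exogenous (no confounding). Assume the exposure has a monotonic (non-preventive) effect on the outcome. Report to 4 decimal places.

PNS ≈ 0.4102

p₁ = 0.51, p₀ = 0.0998.
Under exogeneity and monotonicity, PNS = p₁ − p₀.
PNS = 0.51 − 0.0998 = 0.4102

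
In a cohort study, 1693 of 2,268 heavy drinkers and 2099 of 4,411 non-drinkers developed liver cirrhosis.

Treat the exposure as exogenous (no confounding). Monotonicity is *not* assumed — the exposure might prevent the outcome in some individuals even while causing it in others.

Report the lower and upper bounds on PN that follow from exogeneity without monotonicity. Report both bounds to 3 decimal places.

0.363 ≤ PN ≤ 0.702

p₁ = P(outcome | exposed) = 1693/2268 = 0.74647
p₀ = P(outcome | unexposed) = 2099/4411 = 0.47586
Under exogeneity alone the bounds on PN are max{0,(p₁−p₀)/p₁} ≤ PN ≤ min{1,(1−p₀)/p₁}.
  lower = (p₁ − p₀)/p₁ = 0.27062 / 0.74647 ≈ 0.3625
  upper = min{1, (1 − p₀)/p₁} = 0.52414 / 0.74647 ≈ 0.7022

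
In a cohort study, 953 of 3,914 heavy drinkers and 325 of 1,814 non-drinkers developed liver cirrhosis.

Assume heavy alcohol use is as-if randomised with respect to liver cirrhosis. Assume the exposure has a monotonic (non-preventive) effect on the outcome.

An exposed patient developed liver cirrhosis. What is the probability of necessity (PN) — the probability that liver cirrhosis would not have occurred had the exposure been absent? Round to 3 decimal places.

p₁ = P(outcome | exposed) = 953/3914 = 0.24348
p₀ = P(outcome | unexposed) = 325/1814 = 0.17916
Under exogeneity and monotonicity, PN = (p₁ − p₀) / p₁.
PN = (0.24348 − 0.17916) / 0.24348 = 0.064323 / 0.24348 ≈ 0.2642

PN ≈ 0.264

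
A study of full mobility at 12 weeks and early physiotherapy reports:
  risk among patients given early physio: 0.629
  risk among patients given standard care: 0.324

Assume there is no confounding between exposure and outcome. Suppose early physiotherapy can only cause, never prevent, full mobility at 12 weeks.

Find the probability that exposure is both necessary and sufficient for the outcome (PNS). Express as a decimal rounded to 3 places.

Let p₁ = 0.629, p₀ = 0.324.
Under exogeneity and monotonicity, PNS = p₁ − p₀.
PNS = 0.629 − 0.324 = 0.305

PNS ≈ 0.305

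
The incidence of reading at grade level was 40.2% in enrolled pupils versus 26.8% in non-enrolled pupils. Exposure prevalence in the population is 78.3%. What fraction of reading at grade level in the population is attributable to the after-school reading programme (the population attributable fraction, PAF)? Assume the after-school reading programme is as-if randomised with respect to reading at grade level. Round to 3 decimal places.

p₁ = 0.402, p₀ = 0.268.
Overall risk P(Y=1) = π·p₁ + (1−π)·p₀ = 0.783×0.402 + 0.217×0.268 = 0.37292.
Under exogeneity, PAF = [P(Y=1) − p₀] / P(Y=1).
PAF = (0.37292 − 0.268) / 0.37292 ≈ 0.2814

PAF ≈ 0.281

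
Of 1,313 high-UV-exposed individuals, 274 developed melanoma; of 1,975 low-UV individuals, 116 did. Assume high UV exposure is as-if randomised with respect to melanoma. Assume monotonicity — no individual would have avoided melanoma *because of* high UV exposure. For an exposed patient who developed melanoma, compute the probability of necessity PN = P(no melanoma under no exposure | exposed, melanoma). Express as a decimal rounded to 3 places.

PN ≈ 0.719

p₁ = P(outcome | exposed) = 274/1313 = 0.20868
p₀ = P(outcome | unexposed) = 116/1975 = 0.058734
Under exogeneity and monotonicity, PN = (p₁ − p₀) / p₁.
PN = (0.20868 − 0.058734) / 0.20868 = 0.14995 / 0.20868 ≈ 0.7185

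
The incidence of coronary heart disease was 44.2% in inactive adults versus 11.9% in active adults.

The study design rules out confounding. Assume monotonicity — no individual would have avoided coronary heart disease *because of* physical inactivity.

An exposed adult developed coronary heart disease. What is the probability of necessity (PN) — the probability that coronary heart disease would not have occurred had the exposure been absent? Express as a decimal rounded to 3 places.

p₁ = 0.442, p₀ = 0.119.
Under exogeneity and monotonicity, PN = (p₁ − p₀) / p₁.
PN = (0.442 − 0.119) / 0.442 = 0.323 / 0.442 ≈ 0.7308

PN ≈ 0.731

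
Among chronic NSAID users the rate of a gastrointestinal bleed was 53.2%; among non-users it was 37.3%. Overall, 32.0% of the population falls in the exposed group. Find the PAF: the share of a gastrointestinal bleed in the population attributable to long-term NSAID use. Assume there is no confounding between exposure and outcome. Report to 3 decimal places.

p₁ = 0.532, p₀ = 0.373.
Overall risk P(Y=1) = π·p₁ + (1−π)·p₀ = 0.32×0.532 + 0.68×0.373 = 0.42388.
Under exogeneity, PAF = [P(Y=1) − p₀] / P(Y=1).
PAF = (0.42388 − 0.373) / 0.42388 ≈ 0.1200

PAF ≈ 0.120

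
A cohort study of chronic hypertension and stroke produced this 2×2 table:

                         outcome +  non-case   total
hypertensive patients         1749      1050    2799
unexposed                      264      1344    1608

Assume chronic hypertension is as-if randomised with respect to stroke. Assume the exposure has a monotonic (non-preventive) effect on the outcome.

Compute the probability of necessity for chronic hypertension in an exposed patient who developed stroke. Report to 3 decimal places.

PN ≈ 0.737

p₁ = P(outcome | exposed) = 1749/2799 = 0.62487
p₀ = P(outcome | unexposed) = 264/1608 = 0.16418
Under exogeneity and monotonicity, PN = (p₁ − p₀) / p₁.
PN = (0.62487 − 0.16418) / 0.62487 = 0.46069 / 0.62487 ≈ 0.7373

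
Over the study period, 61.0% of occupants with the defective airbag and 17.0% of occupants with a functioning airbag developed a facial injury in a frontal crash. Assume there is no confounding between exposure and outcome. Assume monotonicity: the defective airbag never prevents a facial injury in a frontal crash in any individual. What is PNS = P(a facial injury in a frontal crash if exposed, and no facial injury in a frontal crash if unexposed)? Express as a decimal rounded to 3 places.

p₁ = 0.61, p₀ = 0.17.
Under exogeneity and monotonicity, PNS = p₁ − p₀.
PNS = 0.61 − 0.17 = 0.44

PNS ≈ 0.440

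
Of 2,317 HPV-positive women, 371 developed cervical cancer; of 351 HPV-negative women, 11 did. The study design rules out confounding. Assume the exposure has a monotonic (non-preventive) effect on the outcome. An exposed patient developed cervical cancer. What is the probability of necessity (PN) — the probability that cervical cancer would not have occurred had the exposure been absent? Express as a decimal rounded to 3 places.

p₁ = P(outcome | exposed) = 371/2317 = 0.16012
p₀ = P(outcome | unexposed) = 11/351 = 0.031339
Under exogeneity and monotonicity, PN = (p₁ − p₀) / p₁.
PN = (0.16012 − 0.031339) / 0.16012 = 0.12878 / 0.16012 ≈ 0.8043

PN ≈ 0.804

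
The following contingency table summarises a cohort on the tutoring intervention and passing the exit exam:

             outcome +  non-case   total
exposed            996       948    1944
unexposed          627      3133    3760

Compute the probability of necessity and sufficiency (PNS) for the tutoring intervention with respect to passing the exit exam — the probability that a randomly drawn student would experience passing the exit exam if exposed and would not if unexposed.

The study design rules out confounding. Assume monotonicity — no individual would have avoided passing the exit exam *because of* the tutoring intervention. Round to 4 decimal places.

PNS ≈ 0.3456

p₁ = P(outcome | exposed) = 996/1944 = 0.51235
p₀ = P(outcome | unexposed) = 627/3760 = 0.16676
Under exogeneity and monotonicity, PNS = p₁ − p₀.
PNS = 0.51235 − 0.16676 = 0.34559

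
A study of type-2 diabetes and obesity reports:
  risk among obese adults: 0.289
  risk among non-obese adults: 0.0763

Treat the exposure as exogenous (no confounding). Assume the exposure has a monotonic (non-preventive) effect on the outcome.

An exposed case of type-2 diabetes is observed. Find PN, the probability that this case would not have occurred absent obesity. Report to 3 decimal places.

Let p₁ = 0.289, p₀ = 0.0763.
Under exogeneity and monotonicity, PN = (p₁ − p₀) / p₁.
PN = (0.289 − 0.0763) / 0.289 = 0.2127 / 0.289 ≈ 0.7360

PN ≈ 0.736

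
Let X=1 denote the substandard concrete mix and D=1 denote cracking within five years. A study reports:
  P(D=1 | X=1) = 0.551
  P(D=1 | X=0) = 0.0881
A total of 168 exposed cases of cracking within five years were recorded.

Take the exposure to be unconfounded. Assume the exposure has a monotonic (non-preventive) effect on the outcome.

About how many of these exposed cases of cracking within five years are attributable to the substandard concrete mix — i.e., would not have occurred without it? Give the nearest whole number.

about 141 cases

Let p₁ = 0.551, p₀ = 0.0881.
PN = (p₁ − p₀)/p₁ = (0.551 − 0.0881) / 0.551 ≈ 0.84011.
Attributable cases ≈ PN × (exposed cases) = 0.84011 × 168 ≈ 141.14.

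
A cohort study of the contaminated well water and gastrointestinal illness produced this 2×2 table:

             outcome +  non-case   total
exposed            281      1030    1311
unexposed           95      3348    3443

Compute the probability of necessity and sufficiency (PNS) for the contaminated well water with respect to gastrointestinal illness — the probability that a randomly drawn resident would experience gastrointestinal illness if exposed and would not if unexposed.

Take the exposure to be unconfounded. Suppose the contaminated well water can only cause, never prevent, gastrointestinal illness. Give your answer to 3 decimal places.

p₁ = P(outcome | exposed) = 281/1311 = 0.21434
p₀ = P(outcome | unexposed) = 95/3443 = 0.027592
Under exogeneity and monotonicity, PNS = p₁ − p₀.
PNS = 0.21434 − 0.027592 = 0.18675

PNS ≈ 0.187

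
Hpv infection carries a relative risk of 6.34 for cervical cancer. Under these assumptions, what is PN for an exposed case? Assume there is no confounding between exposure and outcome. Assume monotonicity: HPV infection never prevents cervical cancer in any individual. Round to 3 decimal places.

Under exogeneity and monotonicity, PN = (RR − 1) / RR = 1 − 1/RR.
PN = (6.34 − 1) / 6.34 = 5.34 / 6.34 ≈ 0.8423

PN ≈ 0.842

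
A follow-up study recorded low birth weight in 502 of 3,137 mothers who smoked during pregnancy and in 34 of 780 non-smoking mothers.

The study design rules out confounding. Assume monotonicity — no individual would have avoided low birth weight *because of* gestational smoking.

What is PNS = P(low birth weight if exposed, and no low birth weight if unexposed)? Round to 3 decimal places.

PNS ≈ 0.116

p₁ = P(outcome | exposed) = 502/3137 = 0.16003
p₀ = P(outcome | unexposed) = 34/780 = 0.04359
Under exogeneity and monotonicity, PNS = p₁ − p₀.
PNS = 0.16003 − 0.04359 = 0.11644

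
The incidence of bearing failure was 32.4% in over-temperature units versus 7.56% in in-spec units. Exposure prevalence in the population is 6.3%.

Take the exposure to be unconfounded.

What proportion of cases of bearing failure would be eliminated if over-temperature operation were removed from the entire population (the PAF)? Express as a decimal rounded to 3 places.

PAF ≈ 0.171

p₁ = 0.324, p₀ = 0.0756.
Overall risk P(Y=1) = π·p₁ + (1−π)·p₀ = 0.063×0.324 + 0.937×0.0756 = 0.091249.
Under exogeneity, PAF = [P(Y=1) − p₀] / P(Y=1).
PAF = (0.091249 − 0.0756) / 0.091249 ≈ 0.1715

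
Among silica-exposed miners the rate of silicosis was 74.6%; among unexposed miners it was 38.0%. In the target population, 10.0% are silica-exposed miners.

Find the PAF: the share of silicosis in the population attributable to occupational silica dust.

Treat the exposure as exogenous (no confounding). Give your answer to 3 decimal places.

PAF ≈ 0.088

p₁ = 0.746, p₀ = 0.38.
Overall risk P(Y=1) = π·p₁ + (1−π)·p₀ = 0.1×0.746 + 0.9×0.38 = 0.4166.
Under exogeneity, PAF = [P(Y=1) − p₀] / P(Y=1).
PAF = (0.4166 − 0.38) / 0.4166 ≈ 0.0879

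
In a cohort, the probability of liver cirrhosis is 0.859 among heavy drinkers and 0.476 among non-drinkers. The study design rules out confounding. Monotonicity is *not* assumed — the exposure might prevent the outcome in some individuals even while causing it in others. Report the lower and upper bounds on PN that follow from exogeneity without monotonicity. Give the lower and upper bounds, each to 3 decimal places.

0.446 ≤ PN ≤ 0.610

Let p₁ = 0.859, p₀ = 0.476.
Under exogeneity alone the bounds on PN are max{0,(p₁−p₀)/p₁} ≤ PN ≤ min{1,(1−p₀)/p₁}.
  lower = (p₁ − p₀)/p₁ = 0.383 / 0.859 ≈ 0.4459
  upper = min{1, (1 − p₀)/p₁} = 0.524 / 0.859 ≈ 0.6100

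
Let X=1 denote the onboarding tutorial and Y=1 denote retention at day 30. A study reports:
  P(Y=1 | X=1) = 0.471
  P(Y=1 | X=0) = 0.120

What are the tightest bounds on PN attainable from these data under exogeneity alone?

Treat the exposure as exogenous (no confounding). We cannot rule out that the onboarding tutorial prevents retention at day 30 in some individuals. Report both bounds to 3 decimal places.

Let p₁ = 0.471, p₀ = 0.12.
Under exogeneity alone the bounds on PN are max{0,(p₁−p₀)/p₁} ≤ PN ≤ min{1,(1−p₀)/p₁}.
  lower = (p₁ − p₀)/p₁ = 0.351 / 0.471 ≈ 0.7452
  upper = min{1, (1 − p₀)/p₁} = 0.88 / 0.471 ≈ 1.8684 → capped at 1

0.745 ≤ PN ≤ 1.000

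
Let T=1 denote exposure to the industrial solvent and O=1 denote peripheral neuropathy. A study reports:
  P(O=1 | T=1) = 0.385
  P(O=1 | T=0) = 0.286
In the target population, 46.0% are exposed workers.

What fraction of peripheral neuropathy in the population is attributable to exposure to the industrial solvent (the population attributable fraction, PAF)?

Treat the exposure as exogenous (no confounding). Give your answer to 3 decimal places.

Let p₁ = 0.385, p₀ = 0.286.
Overall risk P(Y=1) = π·p₁ + (1−π)·p₀ = 0.46×0.385 + 0.54×0.286 = 0.33154.
Under exogeneity, PAF = [P(Y=1) − p₀] / P(Y=1).
PAF = (0.33154 − 0.286) / 0.33154 ≈ 0.1374

PAF ≈ 0.137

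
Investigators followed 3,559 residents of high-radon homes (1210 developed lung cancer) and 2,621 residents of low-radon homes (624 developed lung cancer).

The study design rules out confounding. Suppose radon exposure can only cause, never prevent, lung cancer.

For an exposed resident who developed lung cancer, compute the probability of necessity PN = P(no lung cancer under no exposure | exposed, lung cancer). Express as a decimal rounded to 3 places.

p₁ = P(outcome | exposed) = 1210/3559 = 0.33998
p₀ = P(outcome | unexposed) = 624/2621 = 0.23808
Under exogeneity and monotonicity, PN = (p₁ − p₀) / p₁.
PN = (0.33998 − 0.23808) / 0.33998 = 0.10191 / 0.33998 ≈ 0.2997

PN ≈ 0.300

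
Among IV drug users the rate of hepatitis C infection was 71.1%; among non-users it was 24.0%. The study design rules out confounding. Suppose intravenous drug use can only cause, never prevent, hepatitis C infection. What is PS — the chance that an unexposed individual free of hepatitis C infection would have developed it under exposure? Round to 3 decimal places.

p₁ = 0.711, p₀ = 0.24.
Under exogeneity and monotonicity, PS = (p₁ − p₀) / (1 − p₀).
PS = (0.711 − 0.24) / (1 − 0.24) = 0.471 / 0.76 ≈ 0.6197

PS ≈ 0.620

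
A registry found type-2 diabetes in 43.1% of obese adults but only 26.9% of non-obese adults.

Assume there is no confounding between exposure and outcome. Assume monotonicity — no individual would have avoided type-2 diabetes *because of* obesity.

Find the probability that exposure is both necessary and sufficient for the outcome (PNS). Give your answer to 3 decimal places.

p₁ = 0.431, p₀ = 0.269.
Under exogeneity and monotonicity, PNS = p₁ − p₀.
PNS = 0.431 − 0.269 = 0.162

PNS ≈ 0.162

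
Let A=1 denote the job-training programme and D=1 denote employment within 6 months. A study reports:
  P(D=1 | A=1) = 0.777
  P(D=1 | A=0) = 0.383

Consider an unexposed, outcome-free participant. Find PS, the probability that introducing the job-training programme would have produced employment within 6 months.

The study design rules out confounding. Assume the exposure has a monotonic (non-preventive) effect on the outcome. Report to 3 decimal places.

PS ≈ 0.639

Let p₁ = 0.777, p₀ = 0.383.
Under exogeneity and monotonicity, PS = (p₁ − p₀) / (1 − p₀).
PS = (0.777 − 0.383) / (1 − 0.383) = 0.394 / 0.617 ≈ 0.6386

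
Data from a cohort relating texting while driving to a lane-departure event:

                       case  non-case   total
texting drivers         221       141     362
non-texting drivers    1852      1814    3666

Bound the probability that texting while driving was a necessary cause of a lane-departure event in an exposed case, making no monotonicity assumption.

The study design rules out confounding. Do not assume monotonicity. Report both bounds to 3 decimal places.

p₁ = P(outcome | exposed) = 221/362 = 0.6105
p₀ = P(outcome | unexposed) = 1852/3666 = 0.50518
Under exogeneity alone the bounds on PN are max{0,(p₁−p₀)/p₁} ≤ PN ≤ min{1,(1−p₀)/p₁}.
  lower = (p₁ − p₀)/p₁ = 0.10531 / 0.6105 ≈ 0.1725
  upper = min{1, (1 − p₀)/p₁} = 0.49482 / 0.6105 ≈ 0.8105

0.173 ≤ PN ≤ 0.811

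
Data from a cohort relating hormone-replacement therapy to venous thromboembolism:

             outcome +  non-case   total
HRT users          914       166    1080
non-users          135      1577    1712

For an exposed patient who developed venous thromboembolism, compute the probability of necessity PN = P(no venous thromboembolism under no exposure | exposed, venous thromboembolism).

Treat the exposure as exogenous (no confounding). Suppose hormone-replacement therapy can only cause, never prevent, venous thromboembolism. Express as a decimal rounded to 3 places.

PN ≈ 0.907

p₁ = P(outcome | exposed) = 914/1080 = 0.8463
p₀ = P(outcome | unexposed) = 135/1712 = 0.078855
Under exogeneity and monotonicity, PN = (p₁ − p₀)/p₁.
PN = (0.8463 − 0.078855) / 0.8463 ≈ 0.9068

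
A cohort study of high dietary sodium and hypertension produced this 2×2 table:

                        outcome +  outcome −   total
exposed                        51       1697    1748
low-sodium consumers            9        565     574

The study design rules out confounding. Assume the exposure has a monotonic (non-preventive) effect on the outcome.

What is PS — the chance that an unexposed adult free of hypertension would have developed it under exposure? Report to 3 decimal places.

PS ≈ 0.014

p₁ = P(outcome | exposed) = 51/1748 = 0.029176
p₀ = P(outcome | unexposed) = 9/574 = 0.015679
Under exogeneity and monotonicity, PS = (p₁ − p₀)/(1 − p₀).
PS = (0.029176 − 0.015679) / 0.98432 ≈ 0.0137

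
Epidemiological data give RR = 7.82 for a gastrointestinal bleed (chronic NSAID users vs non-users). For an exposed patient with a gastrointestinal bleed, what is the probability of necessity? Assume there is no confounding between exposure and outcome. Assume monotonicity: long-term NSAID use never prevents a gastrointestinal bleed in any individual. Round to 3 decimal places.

PN ≈ 0.872

Under exogeneity and monotonicity, PN = (RR − 1) / RR = 1 − 1/RR.
PN = (7.82 − 1) / 7.82 = 6.82 / 7.82 ≈ 0.8721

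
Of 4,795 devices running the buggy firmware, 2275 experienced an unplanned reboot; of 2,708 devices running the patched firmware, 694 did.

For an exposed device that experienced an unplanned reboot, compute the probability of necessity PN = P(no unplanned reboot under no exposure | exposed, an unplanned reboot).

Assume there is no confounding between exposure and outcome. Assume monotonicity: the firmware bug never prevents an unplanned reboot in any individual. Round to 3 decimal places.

p₁ = P(outcome | exposed) = 2275/4795 = 0.47445
p₀ = P(outcome | unexposed) = 694/2708 = 0.25628
Under exogeneity and monotonicity, PN = (p₁ − p₀) / p₁.
PN = (0.47445 − 0.25628) / 0.47445 = 0.21817 / 0.47445 ≈ 0.4598

PN ≈ 0.460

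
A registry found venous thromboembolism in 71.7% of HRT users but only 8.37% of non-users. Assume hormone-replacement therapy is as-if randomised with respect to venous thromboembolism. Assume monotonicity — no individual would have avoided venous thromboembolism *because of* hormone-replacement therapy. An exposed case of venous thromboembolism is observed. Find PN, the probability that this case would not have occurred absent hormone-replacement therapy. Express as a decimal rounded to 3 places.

PN ≈ 0.883

p₁ = 0.717, p₀ = 0.0837.
Under exogeneity and monotonicity, PN = (p₁ − p₀) / p₁.
PN = (0.717 − 0.0837) / 0.717 = 0.6333 / 0.717 ≈ 0.8833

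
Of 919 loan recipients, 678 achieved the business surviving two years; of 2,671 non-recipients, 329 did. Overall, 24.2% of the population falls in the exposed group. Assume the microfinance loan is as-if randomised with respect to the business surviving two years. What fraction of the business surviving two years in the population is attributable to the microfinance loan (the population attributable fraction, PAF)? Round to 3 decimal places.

PAF ≈ 0.547

p₁ = P(outcome | exposed) = 678/919 = 0.73776
p₀ = P(outcome | unexposed) = 329/2671 = 0.12317
Overall risk P(Y=1) = π·p₁ + (1−π)·p₀ = 0.242×0.73776 + 0.758×0.12317 = 0.2719.
Under exogeneity, PAF = [P(Y=1) − p₀] / P(Y=1).
PAF = (0.2719 − 0.12317) / 0.2719 ≈ 0.5470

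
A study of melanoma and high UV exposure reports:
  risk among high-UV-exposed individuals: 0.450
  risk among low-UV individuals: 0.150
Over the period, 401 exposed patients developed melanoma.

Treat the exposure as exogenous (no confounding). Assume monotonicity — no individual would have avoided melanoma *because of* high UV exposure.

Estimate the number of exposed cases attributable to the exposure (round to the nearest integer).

Let p₁ = 0.45, p₀ = 0.15.
PN = (p₁ − p₀)/p₁ = (0.45 − 0.15) / 0.45 ≈ 0.66667.
Attributable cases ≈ PN × (exposed cases) = 0.66667 × 401 ≈ 267.33.

about 267 cases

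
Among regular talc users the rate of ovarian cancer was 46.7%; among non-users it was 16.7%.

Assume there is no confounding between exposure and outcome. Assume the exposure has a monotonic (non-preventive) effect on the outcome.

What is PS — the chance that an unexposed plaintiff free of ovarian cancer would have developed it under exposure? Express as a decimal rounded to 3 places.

PS ≈ 0.360

p₁ = 0.467, p₀ = 0.167.
Under exogeneity and monotonicity, PS = (p₁ − p₀) / (1 − p₀).
PS = (0.467 − 0.167) / (1 − 0.167) = 0.3 / 0.833 ≈ 0.3601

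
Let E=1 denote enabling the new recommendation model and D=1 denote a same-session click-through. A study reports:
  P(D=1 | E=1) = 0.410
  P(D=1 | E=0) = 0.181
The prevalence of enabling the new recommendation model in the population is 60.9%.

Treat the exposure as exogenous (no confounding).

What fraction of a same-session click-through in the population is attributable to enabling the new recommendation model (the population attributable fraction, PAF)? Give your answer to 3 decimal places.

Let p₁ = 0.41, p₀ = 0.181.
Overall risk P(Y=1) = π·p₁ + (1−π)·p₀ = 0.609×0.41 + 0.391×0.181 = 0.32046.
Under exogeneity, PAF = [P(Y=1) − p₀] / P(Y=1).
PAF = (0.32046 − 0.181) / 0.32046 ≈ 0.4352

PAF ≈ 0.435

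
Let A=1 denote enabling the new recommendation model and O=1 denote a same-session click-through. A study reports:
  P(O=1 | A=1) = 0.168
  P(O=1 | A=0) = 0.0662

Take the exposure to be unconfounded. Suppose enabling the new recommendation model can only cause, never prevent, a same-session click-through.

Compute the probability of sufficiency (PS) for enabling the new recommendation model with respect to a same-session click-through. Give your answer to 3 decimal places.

PS ≈ 0.109

Let p₁ = 0.168, p₀ = 0.0662.
Under exogeneity and monotonicity, PS = (p₁ − p₀) / (1 − p₀).
PS = (0.168 − 0.0662) / (1 − 0.0662) = 0.1018 / 0.9338 ≈ 0.1090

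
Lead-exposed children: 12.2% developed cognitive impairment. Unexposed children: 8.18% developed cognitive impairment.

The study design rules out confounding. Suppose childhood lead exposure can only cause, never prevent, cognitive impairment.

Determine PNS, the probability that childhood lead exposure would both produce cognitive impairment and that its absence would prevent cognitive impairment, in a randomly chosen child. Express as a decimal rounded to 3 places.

PNS ≈ 0.040

p₁ = 0.122, p₀ = 0.0818.
Under exogeneity and monotonicity, PNS = p₁ − p₀.
PNS = 0.122 − 0.0818 = 0.0402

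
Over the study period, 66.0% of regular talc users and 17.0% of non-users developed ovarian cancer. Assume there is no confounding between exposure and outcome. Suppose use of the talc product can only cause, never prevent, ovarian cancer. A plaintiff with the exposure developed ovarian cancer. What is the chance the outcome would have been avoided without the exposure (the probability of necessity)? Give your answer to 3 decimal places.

p₁ = 0.66, p₀ = 0.17.
Under exogeneity and monotonicity, PN = (p₁ − p₀) / p₁.
PN = (0.66 − 0.17) / 0.66 = 0.49 / 0.66 ≈ 0.7424

PN ≈ 0.742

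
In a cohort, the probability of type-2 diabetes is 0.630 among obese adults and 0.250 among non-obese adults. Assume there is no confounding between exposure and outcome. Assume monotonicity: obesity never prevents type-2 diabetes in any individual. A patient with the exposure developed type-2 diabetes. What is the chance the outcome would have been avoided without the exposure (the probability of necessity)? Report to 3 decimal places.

Let p₁ = 0.63, p₀ = 0.25.
Under exogeneity and monotonicity, PN = (p₁ − p₀) / p₁.
PN = (0.63 − 0.25) / 0.63 = 0.38 / 0.63 ≈ 0.6032

PN ≈ 0.603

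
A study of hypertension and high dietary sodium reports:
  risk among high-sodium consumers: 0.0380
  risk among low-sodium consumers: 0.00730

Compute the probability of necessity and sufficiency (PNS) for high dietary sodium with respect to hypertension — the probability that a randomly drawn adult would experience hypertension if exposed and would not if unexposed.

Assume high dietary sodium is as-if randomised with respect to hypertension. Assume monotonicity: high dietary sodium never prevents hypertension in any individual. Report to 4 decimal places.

Let p₁ = 0.038, p₀ = 0.0073.
Under exogeneity and monotonicity, PNS = p₁ − p₀.
PNS = 0.038 − 0.0073 = 0.0307

PNS ≈ 0.0307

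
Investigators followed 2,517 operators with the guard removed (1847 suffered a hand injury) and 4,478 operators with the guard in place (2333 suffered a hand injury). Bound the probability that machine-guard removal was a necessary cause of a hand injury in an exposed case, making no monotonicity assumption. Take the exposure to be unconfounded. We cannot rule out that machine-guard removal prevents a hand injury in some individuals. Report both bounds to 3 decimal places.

0.290 ≤ PN ≤ 0.653

p₁ = P(outcome | exposed) = 1847/2517 = 0.73381
p₀ = P(outcome | unexposed) = 2333/4478 = 0.52099
Under exogeneity alone the bounds on PN are max{0,(p₁−p₀)/p₁} ≤ PN ≤ min{1,(1−p₀)/p₁}.
  lower = (p₁ − p₀)/p₁ = 0.21282 / 0.73381 ≈ 0.2900
  upper = min{1, (1 − p₀)/p₁} = 0.47901 / 0.73381 ≈ 0.6528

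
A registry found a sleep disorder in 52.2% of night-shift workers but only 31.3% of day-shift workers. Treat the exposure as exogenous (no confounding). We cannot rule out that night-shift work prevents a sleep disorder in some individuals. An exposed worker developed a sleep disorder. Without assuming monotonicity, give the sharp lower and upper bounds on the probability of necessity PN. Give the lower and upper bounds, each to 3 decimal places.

p₁ = 0.522, p₀ = 0.313.
Under exogeneity alone the bounds on PN are max{0,(p₁−p₀)/p₁} ≤ PN ≤ min{1,(1−p₀)/p₁}.
  lower = (p₁ − p₀)/p₁ = 0.209 / 0.522 ≈ 0.4004
  upper = min{1, (1 − p₀)/p₁} = 0.687 / 0.522 ≈ 1.3161 → capped at 1

0.400 ≤ PN ≤ 1.000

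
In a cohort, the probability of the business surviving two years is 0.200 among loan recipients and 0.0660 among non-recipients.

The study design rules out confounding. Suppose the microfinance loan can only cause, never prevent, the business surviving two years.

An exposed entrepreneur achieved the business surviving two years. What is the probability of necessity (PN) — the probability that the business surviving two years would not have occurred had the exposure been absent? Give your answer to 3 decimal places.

Let p₁ = 0.2, p₀ = 0.066.
Under exogeneity and monotonicity, PN = (p₁ − p₀) / p₁.
PN = (0.2 − 0.066) / 0.2 = 0.134 / 0.2 ≈ 0.6700

PN ≈ 0.670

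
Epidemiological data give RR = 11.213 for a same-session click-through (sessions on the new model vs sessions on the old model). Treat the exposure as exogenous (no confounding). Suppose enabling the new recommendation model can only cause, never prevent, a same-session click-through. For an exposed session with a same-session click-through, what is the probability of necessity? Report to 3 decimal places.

Under exogeneity and monotonicity, PN = (RR − 1) / RR = 1 − 1/RR.
PN = (11.213 − 1) / 11.213 = 10.21 / 11.213 ≈ 0.9108

PN ≈ 0.911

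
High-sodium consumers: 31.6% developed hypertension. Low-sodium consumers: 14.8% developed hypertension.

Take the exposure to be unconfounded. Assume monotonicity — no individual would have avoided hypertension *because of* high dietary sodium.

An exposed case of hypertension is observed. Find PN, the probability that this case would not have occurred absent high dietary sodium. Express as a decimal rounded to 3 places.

PN ≈ 0.532

p₁ = 0.316, p₀ = 0.148.
Under exogeneity and monotonicity, PN = (p₁ − p₀) / p₁.
PN = (0.316 − 0.148) / 0.316 = 0.168 / 0.316 ≈ 0.5316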